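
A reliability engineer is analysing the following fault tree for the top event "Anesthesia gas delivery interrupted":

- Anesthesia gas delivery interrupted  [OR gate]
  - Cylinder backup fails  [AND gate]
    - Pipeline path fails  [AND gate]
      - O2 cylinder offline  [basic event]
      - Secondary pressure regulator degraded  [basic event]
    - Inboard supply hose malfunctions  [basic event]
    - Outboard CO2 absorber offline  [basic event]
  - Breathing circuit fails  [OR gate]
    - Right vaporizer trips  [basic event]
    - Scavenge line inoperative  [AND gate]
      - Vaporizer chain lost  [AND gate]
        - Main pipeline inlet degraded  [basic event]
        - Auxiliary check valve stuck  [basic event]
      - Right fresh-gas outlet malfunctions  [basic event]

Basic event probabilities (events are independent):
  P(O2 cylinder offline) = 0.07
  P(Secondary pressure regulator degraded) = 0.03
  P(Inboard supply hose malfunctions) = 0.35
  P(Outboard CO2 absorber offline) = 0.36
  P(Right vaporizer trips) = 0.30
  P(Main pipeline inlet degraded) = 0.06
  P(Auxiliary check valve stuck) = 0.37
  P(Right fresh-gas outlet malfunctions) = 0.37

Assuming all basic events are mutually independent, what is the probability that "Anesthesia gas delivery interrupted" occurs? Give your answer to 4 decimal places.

0.3059

P(Pipeline path fails) [AND] = 0.07 × 0.03 = 0.002100
P(Cylinder backup fails) [AND] = 0.002100 × 0.35 × 0.36 = 0.000265
P(Vaporizer chain lost) [AND] = 0.06 × 0.37 = 0.022200
P(Scavenge line inoperative) [AND] = 0.022200 × 0.37 = 0.008214
P(Breathing circuit fails) [OR] = 1 − (1−0.30) × (1−0.008214) = 0.305750
P(Anesthesia gas delivery interrupted) [OR] = 1 − (1−0.000265) × (1−0.305750) = 0.305934
Rounded to 4 decimal places: P(Anesthesia gas delivery interrupted) ≈ 0.3059.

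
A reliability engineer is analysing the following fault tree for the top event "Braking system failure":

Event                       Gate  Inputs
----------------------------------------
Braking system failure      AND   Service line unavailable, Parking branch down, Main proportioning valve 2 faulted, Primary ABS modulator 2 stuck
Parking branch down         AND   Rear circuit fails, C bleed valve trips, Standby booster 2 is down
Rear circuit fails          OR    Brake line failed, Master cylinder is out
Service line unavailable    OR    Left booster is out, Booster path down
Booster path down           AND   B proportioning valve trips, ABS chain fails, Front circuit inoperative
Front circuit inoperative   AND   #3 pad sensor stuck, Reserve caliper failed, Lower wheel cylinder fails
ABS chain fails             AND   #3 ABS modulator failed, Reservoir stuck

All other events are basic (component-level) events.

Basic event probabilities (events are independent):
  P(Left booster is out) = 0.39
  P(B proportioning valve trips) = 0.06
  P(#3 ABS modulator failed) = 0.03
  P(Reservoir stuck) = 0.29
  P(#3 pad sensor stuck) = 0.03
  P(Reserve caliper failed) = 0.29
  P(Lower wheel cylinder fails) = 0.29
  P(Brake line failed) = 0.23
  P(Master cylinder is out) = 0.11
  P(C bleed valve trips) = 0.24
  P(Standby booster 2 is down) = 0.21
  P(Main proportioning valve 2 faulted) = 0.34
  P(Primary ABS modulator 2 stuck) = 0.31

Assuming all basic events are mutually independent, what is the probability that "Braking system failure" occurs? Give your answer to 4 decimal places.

P(ABS chain fails) [AND] = 0.03 × 0.29 = 0.008700
P(Front circuit inoperative) [AND] = 0.03 × 0.29 × 0.29 = 0.002523
P(Booster path down) [AND] = 0.06 × 0.008700 × 0.002523 = 0.000001
P(Service line unavailable) [OR] = 1 − (1−0.39) × (1−0.000001) = 0.390001
P(Rear circuit fails) [OR] = 1 − (1−0.23) × (1−0.11) = 0.314700
P(Parking branch down) [AND] = 0.314700 × 0.24 × 0.21 = 0.015861
P(Braking system failure) [AND] = 0.390001 × 0.015861 × 0.34 × 0.31 = 0.000652
Rounded to 4 decimal places: P(Braking system failure) ≈ 0.0007.

0.0007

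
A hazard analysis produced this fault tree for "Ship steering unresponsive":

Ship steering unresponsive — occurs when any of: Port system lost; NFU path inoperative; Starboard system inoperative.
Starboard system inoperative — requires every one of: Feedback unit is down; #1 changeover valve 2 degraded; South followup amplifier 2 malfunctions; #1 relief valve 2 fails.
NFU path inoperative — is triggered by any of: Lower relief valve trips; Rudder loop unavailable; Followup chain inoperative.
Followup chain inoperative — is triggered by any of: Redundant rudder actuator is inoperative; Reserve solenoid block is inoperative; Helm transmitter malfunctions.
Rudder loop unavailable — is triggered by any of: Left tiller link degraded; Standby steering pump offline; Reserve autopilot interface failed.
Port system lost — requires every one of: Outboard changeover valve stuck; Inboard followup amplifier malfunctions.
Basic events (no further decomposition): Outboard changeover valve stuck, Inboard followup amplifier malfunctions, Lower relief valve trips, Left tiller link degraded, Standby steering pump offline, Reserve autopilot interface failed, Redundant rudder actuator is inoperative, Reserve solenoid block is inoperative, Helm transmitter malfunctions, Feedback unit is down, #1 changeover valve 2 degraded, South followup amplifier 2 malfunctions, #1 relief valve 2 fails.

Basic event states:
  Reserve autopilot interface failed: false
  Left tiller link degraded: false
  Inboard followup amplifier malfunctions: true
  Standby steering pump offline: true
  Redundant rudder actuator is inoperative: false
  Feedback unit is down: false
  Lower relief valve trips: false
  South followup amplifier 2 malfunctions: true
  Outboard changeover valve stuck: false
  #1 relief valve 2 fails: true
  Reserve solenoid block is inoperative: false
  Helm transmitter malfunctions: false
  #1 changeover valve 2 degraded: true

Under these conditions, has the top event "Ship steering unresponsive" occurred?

Port system lost [AND]: Outboard changeover valve stuck=not, Inboard followup amplifier malfunctions=occurs → not all inputs occur → does not occur.
Rudder loop unavailable [OR]: Left tiller link degraded=not, Standby steering pump offline=occurs, Reserve autopilot interface failed=not → at least one input occurs → occurs.
Followup chain inoperative [OR]: Redundant rudder actuator is inoperative=not, Reserve solenoid block is inoperative=not, Helm transmitter malfunctions=not → no input occurs → does not occur.
NFU path inoperative [OR]: Lower relief valve trips=not, Rudder loop unavailable=occurs, Followup chain inoperative=not → at least one input occurs → occurs.
Starboard system inoperative [AND]: Feedback unit is down=not, #1 changeover valve 2 degraded=occurs, South followup amplifier 2 malfunctions=occurs, #1 relief valve 2 fails=occurs → not all inputs occur → does not occur.
Ship steering unresponsive [OR]: Port system lost=not, NFU path inoperative=occurs, Starboard system inoperative=not → at least one input occurs → occurs.

Yes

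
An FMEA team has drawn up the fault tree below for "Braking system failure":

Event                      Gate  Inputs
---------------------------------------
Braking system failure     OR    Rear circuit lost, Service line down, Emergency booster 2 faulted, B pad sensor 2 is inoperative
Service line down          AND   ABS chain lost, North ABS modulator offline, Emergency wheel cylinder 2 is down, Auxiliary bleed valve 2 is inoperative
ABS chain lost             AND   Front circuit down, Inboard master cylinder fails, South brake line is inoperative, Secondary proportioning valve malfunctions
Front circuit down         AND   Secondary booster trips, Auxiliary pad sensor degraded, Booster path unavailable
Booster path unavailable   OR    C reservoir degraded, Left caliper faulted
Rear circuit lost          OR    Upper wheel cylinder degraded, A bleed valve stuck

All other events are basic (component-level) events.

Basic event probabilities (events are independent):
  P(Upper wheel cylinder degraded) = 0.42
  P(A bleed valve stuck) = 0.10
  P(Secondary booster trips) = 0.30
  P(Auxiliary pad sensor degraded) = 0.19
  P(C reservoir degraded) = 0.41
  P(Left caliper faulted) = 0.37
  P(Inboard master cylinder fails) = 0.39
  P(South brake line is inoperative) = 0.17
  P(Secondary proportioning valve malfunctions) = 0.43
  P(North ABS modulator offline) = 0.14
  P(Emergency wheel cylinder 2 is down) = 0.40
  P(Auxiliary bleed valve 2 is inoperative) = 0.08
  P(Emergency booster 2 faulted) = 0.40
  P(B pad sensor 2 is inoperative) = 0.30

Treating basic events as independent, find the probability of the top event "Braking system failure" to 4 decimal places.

P(Rear circuit lost) [OR] = 1 − (1−0.42) × (1−0.10) = 0.478000
P(Booster path unavailable) [OR] = 1 − (1−0.41) × (1−0.37) = 0.628300
P(Front circuit down) [AND] = 0.30 × 0.19 × 0.628300 = 0.035813
P(ABS chain lost) [AND] = 0.035813 × 0.39 × 0.17 × 0.43 = 0.001021
P(Service line down) [AND] = 0.001021 × 0.14 × 0.40 × 0.08 = 0.000005
P(Braking system failure) [OR] = 1 − (1−0.478000) × (1−0.000005) × (1−0.40) × (1−0.30) = 0.780761
Rounded to 4 decimal places: P(Braking system failure) ≈ 0.7808.

0.7808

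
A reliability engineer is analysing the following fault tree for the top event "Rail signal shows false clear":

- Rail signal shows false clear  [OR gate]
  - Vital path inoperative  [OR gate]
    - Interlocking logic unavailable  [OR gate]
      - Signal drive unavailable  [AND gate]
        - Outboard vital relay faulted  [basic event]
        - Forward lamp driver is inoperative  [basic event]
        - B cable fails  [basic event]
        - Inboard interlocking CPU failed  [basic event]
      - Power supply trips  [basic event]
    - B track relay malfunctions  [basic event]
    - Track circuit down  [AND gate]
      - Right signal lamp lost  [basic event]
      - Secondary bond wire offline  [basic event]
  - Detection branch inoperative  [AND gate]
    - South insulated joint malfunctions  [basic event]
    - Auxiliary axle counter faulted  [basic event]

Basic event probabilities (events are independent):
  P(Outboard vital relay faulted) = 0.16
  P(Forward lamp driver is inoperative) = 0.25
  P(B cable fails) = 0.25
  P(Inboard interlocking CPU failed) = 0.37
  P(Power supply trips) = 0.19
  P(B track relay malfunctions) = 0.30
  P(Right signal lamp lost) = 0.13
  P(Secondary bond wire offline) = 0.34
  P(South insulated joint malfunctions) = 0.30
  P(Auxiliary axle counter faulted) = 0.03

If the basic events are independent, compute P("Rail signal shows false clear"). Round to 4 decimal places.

P(Signal drive unavailable) [AND] = 0.16 × 0.25 × 0.25 × 0.37 = 0.003700
P(Interlocking logic unavailable) [OR] = 1 − (1−0.003700) × (1−0.19) = 0.192997
P(Track circuit down) [AND] = 0.13 × 0.34 = 0.044200
P(Vital path inoperative) [OR] = 1 − (1−0.192997) × (1−0.30) × (1−0.044200) = 0.460067
P(Detection branch inoperative) [AND] = 0.30 × 0.03 = 0.009000
P(Rail signal shows false clear) [OR] = 1 − (1−0.460067) × (1−0.009000) = 0.464926
Rounded to 4 decimal places: P(Rail signal shows false clear) ≈ 0.4649.

0.4649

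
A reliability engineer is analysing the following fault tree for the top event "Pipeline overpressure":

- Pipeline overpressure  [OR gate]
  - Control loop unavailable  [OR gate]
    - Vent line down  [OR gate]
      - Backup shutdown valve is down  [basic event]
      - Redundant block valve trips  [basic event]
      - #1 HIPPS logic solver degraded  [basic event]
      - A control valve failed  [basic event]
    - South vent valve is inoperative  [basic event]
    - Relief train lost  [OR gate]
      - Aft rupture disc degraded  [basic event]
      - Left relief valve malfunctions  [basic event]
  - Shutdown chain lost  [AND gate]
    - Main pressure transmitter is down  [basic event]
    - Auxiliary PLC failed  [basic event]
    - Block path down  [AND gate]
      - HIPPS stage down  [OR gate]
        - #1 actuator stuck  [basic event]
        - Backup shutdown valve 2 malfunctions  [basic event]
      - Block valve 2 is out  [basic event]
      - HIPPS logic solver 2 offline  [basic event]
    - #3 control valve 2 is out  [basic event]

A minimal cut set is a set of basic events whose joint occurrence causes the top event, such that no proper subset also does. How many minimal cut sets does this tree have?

Vent line down [OR]: union of children's cut sets → 4 cut set(s).
Relief train lost [OR]: union of children's cut sets → 2 cut set(s).
Control loop unavailable [OR]: union of children's cut sets → 7 cut set(s).
HIPPS stage down [OR]: union of children's cut sets → 2 cut set(s).
Block path down [AND]: one cut set from each child combined → 2 × 1 × 1 = 2 cut set(s).
Shutdown chain lost [AND]: one cut set from each child combined → 1 × 1 × 2 × 1 = 2 cut set(s).
Pipeline overpressure [OR]: union of children's cut sets → 9 cut set(s).
Minimal cut sets: {Backup shutdown valve is down}; {Redundant block valve trips}; {#1 HIPPS logic solver degraded}; {A control valve failed}; {South vent valve is inoperative}; {Aft rupture disc degraded}; {Left relief valve malfunctions}; {#1 actuator stuck, #3 control valve 2 is out, Auxiliary PLC failed, Block valve 2 is out, HIPPS logic solver 2 offline, Main pressure transmitter is down}; {#3 control valve 2 is out, Auxiliary PLC failed, Backup shutdown valve 2 malfunctions, Block valve 2 is out, HIPPS logic solver 2 offline, Main pressure transmitter is down}.

9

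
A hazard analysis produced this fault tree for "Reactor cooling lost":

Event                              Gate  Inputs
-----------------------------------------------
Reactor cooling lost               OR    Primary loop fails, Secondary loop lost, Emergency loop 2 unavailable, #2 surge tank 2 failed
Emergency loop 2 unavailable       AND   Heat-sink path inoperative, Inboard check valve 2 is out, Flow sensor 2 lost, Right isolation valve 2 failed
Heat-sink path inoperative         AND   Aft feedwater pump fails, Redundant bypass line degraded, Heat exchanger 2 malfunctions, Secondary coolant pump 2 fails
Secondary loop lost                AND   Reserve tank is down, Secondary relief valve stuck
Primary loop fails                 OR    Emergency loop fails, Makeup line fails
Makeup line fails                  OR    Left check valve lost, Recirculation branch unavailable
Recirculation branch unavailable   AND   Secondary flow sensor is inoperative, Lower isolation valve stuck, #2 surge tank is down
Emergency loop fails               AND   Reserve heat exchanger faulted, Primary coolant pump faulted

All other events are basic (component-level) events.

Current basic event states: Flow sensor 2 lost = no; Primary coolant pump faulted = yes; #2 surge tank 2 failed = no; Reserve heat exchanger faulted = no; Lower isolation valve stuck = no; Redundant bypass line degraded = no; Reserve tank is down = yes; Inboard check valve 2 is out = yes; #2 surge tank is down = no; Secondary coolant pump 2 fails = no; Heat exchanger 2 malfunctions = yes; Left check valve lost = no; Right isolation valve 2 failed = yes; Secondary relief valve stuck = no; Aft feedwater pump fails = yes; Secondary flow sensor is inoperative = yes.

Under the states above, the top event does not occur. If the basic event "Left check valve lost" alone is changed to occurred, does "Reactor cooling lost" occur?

Counterfactual: set "Left check valve lost" to occurred.
Emergency loop fails [AND]: Reserve heat exchanger faulted=not, Primary coolant pump faulted=occurs → not all inputs occur → does not occur.
Recirculation branch unavailable [AND]: Secondary flow sensor is inoperative=occurs, Lower isolation valve stuck=not, #2 surge tank is down=not → not all inputs occur → does not occur.
Makeup line fails [OR]: Left check valve lost=occurs, Recirculation branch unavailable=not → at least one input occurs → occurs.
Primary loop fails [OR]: Emergency loop fails=not, Makeup line fails=occurs → at least one input occurs → occurs.
Secondary loop lost [AND]: Reserve tank is down=occurs, Secondary relief valve stuck=not → not all inputs occur → does not occur.
Heat-sink path inoperative [AND]: Aft feedwater pump fails=occurs, Redundant bypass line degraded=not, Heat exchanger 2 malfunctions=occurs, Secondary coolant pump 2 fails=not → not all inputs occur → does not occur.
Emergency loop 2 unavailable [AND]: Heat-sink path inoperative=not, Inboard check valve 2 is out=occurs, Flow sensor 2 lost=not, Right isolation valve 2 failed=occurs → not all inputs occur → does not occur.
Reactor cooling lost [OR]: Primary loop fails=occurs, Secondary loop lost=not, Emergency loop 2 unavailable=not, #2 surge tank 2 failed=not → at least one input occurs → occurs.

Yes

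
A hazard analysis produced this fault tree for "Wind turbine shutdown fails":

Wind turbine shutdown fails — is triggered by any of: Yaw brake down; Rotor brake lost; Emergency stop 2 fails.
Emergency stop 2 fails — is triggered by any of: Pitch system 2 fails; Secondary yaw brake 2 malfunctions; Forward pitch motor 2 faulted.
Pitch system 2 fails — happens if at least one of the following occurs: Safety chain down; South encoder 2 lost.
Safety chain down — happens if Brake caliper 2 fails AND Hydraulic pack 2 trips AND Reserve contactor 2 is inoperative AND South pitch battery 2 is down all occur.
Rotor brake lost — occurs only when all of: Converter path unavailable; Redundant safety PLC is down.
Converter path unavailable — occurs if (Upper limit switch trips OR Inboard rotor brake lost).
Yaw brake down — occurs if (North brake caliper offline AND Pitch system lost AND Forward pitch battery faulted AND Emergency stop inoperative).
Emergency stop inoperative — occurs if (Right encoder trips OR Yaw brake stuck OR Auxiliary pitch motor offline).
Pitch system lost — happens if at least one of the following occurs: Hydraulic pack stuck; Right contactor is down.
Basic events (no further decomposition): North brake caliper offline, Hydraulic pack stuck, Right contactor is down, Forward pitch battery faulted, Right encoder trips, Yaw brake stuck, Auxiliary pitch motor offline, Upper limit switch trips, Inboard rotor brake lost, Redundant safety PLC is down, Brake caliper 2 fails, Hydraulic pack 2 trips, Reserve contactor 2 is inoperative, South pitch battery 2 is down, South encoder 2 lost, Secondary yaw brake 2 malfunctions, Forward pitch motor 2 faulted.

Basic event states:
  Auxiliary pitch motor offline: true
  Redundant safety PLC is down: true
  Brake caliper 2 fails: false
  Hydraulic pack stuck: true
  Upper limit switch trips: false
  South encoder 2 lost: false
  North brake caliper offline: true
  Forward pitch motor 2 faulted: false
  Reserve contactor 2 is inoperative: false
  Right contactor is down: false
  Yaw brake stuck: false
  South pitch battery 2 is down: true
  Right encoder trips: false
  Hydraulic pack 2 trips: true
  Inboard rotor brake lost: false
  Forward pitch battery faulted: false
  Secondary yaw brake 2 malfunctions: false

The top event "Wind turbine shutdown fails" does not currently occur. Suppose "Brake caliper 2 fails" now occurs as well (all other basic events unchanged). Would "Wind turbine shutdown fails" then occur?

No

Counterfactual: set "Brake caliper 2 fails" to occurred.
Pitch system lost [OR]: Hydraulic pack stuck=occurs, Right contactor is down=not → at least one input occurs → occurs.
Emergency stop inoperative [OR]: Right encoder trips=not, Yaw brake stuck=not, Auxiliary pitch motor offline=occurs → at least one input occurs → occurs.
Yaw brake down [AND]: North brake caliper offline=occurs, Pitch system lost=occurs, Forward pitch battery faulted=not, Emergency stop inoperative=occurs → not all inputs occur → does not occur.
Converter path unavailable [OR]: Upper limit switch trips=not, Inboard rotor brake lost=not → no input occurs → does not occur.
Rotor brake lost [AND]: Converter path unavailable=not, Redundant safety PLC is down=occurs → not all inputs occur → does not occur.
Safety chain down [AND]: Brake caliper 2 fails=occurs, Hydraulic pack 2 trips=occurs, Reserve contactor 2 is inoperative=not, South pitch battery 2 is down=occurs → not all inputs occur → does not occur.
Pitch system 2 fails [OR]: Safety chain down=not, South encoder 2 lost=not → no input occurs → does not occur.
Emergency stop 2 fails [OR]: Pitch system 2 fails=not, Secondary yaw brake 2 malfunctions=not, Forward pitch motor 2 faulted=not → no input occurs → does not occur.
Wind turbine shutdown fails [OR]: Yaw brake down=not, Rotor brake lost=not, Emergency stop 2 fails=not → no input occurs → does not occur.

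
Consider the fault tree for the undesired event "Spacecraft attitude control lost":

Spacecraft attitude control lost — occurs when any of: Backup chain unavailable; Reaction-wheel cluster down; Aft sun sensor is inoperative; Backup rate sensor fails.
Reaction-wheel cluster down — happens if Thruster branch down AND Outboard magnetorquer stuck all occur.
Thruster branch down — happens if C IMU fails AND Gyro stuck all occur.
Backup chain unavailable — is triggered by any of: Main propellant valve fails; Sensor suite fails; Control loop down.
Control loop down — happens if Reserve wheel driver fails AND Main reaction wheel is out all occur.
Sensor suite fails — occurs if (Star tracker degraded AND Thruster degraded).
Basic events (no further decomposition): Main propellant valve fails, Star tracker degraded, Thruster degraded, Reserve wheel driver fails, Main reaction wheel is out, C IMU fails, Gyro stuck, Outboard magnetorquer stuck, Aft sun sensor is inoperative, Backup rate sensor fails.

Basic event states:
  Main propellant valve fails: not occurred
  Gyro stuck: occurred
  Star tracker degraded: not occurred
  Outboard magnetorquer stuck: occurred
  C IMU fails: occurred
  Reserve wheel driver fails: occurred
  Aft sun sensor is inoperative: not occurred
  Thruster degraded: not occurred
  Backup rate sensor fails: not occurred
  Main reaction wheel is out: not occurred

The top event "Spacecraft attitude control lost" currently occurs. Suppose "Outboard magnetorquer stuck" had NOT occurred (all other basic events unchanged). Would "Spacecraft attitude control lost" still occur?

Counterfactual: set "Outboard magnetorquer stuck" to not occurred.
Sensor suite fails [AND]: Star tracker degraded=not, Thruster degraded=not → not all inputs occur → does not occur.
Control loop down [AND]: Reserve wheel driver fails=occurs, Main reaction wheel is out=not → not all inputs occur → does not occur.
Backup chain unavailable [OR]: Main propellant valve fails=not, Sensor suite fails=not, Control loop down=not → no input occurs → does not occur.
Thruster branch down [AND]: C IMU fails=occurs, Gyro stuck=occurs → all inputs occur → occurs.
Reaction-wheel cluster down [AND]: Thruster branch down=occurs, Outboard magnetorquer stuck=not → not all inputs occur → does not occur.
Spacecraft attitude control lost [OR]: Backup chain unavailable=not, Reaction-wheel cluster down=not, Aft sun sensor is inoperative=not, Backup rate sensor fails=not → no input occurs → does not occur.

No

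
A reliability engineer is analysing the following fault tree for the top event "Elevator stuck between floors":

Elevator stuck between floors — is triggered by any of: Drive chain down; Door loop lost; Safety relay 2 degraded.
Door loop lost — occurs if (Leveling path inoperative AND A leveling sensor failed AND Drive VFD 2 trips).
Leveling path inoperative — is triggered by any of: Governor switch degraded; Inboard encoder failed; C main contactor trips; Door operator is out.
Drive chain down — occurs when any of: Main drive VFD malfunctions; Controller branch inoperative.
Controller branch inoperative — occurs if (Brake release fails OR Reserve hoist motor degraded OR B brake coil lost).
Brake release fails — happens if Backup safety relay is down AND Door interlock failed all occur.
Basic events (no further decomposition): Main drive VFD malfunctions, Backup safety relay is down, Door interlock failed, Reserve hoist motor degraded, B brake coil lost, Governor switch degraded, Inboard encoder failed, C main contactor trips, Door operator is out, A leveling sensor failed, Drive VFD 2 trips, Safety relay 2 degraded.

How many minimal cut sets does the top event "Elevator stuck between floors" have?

Brake release fails [AND]: one cut set from each child combined → 1 × 1 = 1 cut set(s).
Controller branch inoperative [OR]: union of children's cut sets → 3 cut set(s).
Drive chain down [OR]: union of children's cut sets → 4 cut set(s).
Leveling path inoperative [OR]: union of children's cut sets → 4 cut set(s).
Door loop lost [AND]: one cut set from each child combined → 4 × 1 × 1 = 4 cut set(s).
Elevator stuck between floors [OR]: union of children's cut sets → 9 cut set(s).
Minimal cut sets: {Main drive VFD malfunctions}; {Backup safety relay is down, Door interlock failed}; {Reserve hoist motor degraded}; {B brake coil lost}; {A leveling sensor failed, Drive VFD 2 trips, Governor switch degraded}; {A leveling sensor failed, Drive VFD 2 trips, Inboard encoder failed}; {A leveling sensor failed, C main contactor trips, Drive VFD 2 trips}; {A leveling sensor failed, Door operator is out, Drive VFD 2 trips}; {Safety relay 2 degraded}.

9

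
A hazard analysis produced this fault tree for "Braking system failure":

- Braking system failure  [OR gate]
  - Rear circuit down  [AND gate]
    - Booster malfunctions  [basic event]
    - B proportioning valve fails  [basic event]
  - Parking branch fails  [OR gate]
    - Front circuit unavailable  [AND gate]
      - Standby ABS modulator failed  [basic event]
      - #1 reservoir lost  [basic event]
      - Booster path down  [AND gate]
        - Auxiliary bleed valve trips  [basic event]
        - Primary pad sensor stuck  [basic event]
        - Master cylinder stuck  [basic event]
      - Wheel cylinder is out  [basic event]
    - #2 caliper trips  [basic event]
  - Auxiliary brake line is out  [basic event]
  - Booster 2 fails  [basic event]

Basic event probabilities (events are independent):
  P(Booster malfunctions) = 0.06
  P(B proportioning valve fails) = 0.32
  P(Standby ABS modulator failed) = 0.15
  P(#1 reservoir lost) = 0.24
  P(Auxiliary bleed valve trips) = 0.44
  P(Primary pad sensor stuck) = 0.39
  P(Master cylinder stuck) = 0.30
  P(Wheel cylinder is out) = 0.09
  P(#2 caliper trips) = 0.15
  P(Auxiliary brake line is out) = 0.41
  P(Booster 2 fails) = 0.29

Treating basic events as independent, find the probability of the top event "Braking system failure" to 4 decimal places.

P(Rear circuit down) [AND] = 0.06 × 0.32 = 0.019200
P(Booster path down) [AND] = 0.44 × 0.39 × 0.30 = 0.051480
P(Front circuit unavailable) [AND] = 0.15 × 0.24 × 0.051480 × 0.09 = 0.000167
P(Parking branch fails) [OR] = 1 − (1−0.000167) × (1−0.15) = 0.150142
P(Braking system failure) [OR] = 1 − (1−0.019200) × (1−0.150142) × (1−0.41) × (1−0.29) = 0.650830
Rounded to 4 decimal places: P(Braking system failure) ≈ 0.6508.

0.6508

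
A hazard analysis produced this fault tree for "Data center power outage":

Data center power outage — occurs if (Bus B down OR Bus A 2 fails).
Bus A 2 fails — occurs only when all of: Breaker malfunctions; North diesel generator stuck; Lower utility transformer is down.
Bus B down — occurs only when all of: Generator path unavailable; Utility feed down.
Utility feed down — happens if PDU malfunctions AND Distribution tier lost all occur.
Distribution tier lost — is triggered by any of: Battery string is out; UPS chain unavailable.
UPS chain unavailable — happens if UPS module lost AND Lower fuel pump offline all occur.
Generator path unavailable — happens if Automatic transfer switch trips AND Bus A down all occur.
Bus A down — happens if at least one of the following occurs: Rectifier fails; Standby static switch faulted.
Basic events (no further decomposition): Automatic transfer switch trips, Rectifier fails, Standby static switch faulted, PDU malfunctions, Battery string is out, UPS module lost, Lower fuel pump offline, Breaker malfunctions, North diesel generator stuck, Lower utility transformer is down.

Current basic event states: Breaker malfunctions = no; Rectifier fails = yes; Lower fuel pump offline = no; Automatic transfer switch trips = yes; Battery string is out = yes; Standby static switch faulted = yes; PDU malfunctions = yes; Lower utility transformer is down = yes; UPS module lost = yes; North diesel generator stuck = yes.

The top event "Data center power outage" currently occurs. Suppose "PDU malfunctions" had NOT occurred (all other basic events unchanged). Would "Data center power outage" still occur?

No

Counterfactual: set "PDU malfunctions" to not occurred.
Bus A down [OR]: Rectifier fails=occurs, Standby static switch faulted=occurs → at least one input occurs → occurs.
Generator path unavailable [AND]: Automatic transfer switch trips=occurs, Bus A down=occurs → all inputs occur → occurs.
UPS chain unavailable [AND]: UPS module lost=occurs, Lower fuel pump offline=not → not all inputs occur → does not occur.
Distribution tier lost [OR]: Battery string is out=occurs, UPS chain unavailable=not → at least one input occurs → occurs.
Utility feed down [AND]: PDU malfunctions=not, Distribution tier lost=occurs → not all inputs occur → does not occur.
Bus B down [AND]: Generator path unavailable=occurs, Utility feed down=not → not all inputs occur → does not occur.
Bus A 2 fails [AND]: Breaker malfunctions=not, North diesel generator stuck=occurs, Lower utility transformer is down=occurs → not all inputs occur → does not occur.
Data center power outage [OR]: Bus B down=not, Bus A 2 fails=not → no input occurs → does not occur.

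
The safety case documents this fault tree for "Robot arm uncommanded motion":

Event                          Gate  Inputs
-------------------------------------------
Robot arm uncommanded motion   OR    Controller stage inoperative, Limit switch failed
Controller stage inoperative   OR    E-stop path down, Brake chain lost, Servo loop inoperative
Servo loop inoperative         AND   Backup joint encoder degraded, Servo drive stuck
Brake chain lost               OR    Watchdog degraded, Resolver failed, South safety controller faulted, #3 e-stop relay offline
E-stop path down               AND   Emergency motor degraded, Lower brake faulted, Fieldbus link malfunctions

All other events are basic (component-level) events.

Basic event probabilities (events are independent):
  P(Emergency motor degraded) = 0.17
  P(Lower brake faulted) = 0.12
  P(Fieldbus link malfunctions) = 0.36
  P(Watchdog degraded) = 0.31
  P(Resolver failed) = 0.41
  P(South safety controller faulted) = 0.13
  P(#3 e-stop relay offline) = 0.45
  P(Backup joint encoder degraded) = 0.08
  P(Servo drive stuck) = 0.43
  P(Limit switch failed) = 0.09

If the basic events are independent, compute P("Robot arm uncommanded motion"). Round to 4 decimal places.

0.8301

P(E-stop path down) [AND] = 0.17 × 0.12 × 0.36 = 0.007344
P(Brake chain lost) [OR] = 1 − (1−0.31) × (1−0.41) × (1−0.13) × (1−0.45) = 0.805203
P(Servo loop inoperative) [AND] = 0.08 × 0.43 = 0.034400
P(Controller stage inoperative) [OR] = 1 − (1−0.007344) × (1−0.805203) × (1−0.034400) = 0.813285
P(Robot arm uncommanded motion) [OR] = 1 − (1−0.813285) × (1−0.09) = 0.830089
Rounded to 4 decimal places: P(Robot arm uncommanded motion) ≈ 0.8301.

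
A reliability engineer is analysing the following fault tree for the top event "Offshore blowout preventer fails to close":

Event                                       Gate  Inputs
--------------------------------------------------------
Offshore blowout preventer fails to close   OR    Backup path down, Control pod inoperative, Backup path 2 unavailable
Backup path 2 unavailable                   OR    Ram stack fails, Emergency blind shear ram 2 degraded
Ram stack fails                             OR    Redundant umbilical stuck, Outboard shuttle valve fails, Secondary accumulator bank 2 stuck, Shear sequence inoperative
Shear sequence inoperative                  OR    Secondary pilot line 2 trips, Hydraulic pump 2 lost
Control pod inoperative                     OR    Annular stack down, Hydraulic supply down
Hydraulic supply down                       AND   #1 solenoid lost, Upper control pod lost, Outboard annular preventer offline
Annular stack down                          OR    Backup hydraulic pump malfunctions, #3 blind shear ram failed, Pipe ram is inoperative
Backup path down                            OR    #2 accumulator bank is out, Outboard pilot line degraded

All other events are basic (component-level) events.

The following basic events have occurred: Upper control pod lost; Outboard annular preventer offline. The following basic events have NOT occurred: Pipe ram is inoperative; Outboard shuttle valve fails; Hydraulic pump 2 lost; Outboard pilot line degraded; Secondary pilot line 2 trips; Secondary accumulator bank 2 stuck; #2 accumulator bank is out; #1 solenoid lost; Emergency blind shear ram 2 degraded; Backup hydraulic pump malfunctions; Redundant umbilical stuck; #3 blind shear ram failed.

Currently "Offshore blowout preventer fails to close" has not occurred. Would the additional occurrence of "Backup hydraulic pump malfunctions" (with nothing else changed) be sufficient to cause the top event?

Yes

Counterfactual: set "Backup hydraulic pump malfunctions" to occurred.
Backup path down [OR]: #2 accumulator bank is out=not, Outboard pilot line degraded=not → no input occurs → does not occur.
Annular stack down [OR]: Backup hydraulic pump malfunctions=occurs, #3 blind shear ram failed=not, Pipe ram is inoperative=not → at least one input occurs → occurs.
Hydraulic supply down [AND]: #1 solenoid lost=not, Upper control pod lost=occurs, Outboard annular preventer offline=occurs → not all inputs occur → does not occur.
Control pod inoperative [OR]: Annular stack down=occurs, Hydraulic supply down=not → at least one input occurs → occurs.
Shear sequence inoperative [OR]: Secondary pilot line 2 trips=not, Hydraulic pump 2 lost=not → no input occurs → does not occur.
Ram stack fails [OR]: Redundant umbilical stuck=not, Outboard shuttle valve fails=not, Secondary accumulator bank 2 stuck=not, Shear sequence inoperative=not → no input occurs → does not occur.
Backup path 2 unavailable [OR]: Ram stack fails=not, Emergency blind shear ram 2 degraded=not → no input occurs → does not occur.
Offshore blowout preventer fails to close [OR]: Backup path down=not, Control pod inoperative=occurs, Backup path 2 unavailable=not → at least one input occurs → occurs.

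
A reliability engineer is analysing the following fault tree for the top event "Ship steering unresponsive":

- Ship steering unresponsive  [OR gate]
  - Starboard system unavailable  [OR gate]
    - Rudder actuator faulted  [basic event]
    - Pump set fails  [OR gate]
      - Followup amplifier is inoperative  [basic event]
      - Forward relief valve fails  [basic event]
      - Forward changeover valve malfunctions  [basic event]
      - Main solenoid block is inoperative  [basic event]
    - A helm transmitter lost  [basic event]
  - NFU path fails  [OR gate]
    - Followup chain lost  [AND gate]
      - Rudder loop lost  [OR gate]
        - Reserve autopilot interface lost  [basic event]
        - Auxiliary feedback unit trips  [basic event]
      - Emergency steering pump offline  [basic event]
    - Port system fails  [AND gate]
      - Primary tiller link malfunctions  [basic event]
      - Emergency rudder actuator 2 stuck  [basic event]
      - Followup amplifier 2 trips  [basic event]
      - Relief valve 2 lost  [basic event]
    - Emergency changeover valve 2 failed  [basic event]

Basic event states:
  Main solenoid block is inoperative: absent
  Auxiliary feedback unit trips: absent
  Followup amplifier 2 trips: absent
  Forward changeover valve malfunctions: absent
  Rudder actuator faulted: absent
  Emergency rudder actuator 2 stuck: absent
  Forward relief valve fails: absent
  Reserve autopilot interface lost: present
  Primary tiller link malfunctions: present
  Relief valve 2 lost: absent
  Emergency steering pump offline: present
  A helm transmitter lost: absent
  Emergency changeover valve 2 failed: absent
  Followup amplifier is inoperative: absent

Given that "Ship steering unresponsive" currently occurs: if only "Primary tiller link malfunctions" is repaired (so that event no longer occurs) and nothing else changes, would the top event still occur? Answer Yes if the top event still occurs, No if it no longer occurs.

Yes

Counterfactual: set "Primary tiller link malfunctions" to not occurred.
Pump set fails [OR]: Followup amplifier is inoperative=not, Forward relief valve fails=not, Forward changeover valve malfunctions=not, Main solenoid block is inoperative=not → no input occurs → does not occur.
Starboard system unavailable [OR]: Rudder actuator faulted=not, Pump set fails=not, A helm transmitter lost=not → no input occurs → does not occur.
Rudder loop lost [OR]: Reserve autopilot interface lost=occurs, Auxiliary feedback unit trips=not → at least one input occurs → occurs.
Followup chain lost [AND]: Rudder loop lost=occurs, Emergency steering pump offline=occurs → all inputs occur → occurs.
Port system fails [AND]: Primary tiller link malfunctions=not, Emergency rudder actuator 2 stuck=not, Followup amplifier 2 trips=not, Relief valve 2 lost=not → not all inputs occur → does not occur.
NFU path fails [OR]: Followup chain lost=occurs, Port system fails=not, Emergency changeover valve 2 failed=not → at least one input occurs → occurs.
Ship steering unresponsive [OR]: Starboard system unavailable=not, NFU path fails=occurs → at least one input occurs → occurs.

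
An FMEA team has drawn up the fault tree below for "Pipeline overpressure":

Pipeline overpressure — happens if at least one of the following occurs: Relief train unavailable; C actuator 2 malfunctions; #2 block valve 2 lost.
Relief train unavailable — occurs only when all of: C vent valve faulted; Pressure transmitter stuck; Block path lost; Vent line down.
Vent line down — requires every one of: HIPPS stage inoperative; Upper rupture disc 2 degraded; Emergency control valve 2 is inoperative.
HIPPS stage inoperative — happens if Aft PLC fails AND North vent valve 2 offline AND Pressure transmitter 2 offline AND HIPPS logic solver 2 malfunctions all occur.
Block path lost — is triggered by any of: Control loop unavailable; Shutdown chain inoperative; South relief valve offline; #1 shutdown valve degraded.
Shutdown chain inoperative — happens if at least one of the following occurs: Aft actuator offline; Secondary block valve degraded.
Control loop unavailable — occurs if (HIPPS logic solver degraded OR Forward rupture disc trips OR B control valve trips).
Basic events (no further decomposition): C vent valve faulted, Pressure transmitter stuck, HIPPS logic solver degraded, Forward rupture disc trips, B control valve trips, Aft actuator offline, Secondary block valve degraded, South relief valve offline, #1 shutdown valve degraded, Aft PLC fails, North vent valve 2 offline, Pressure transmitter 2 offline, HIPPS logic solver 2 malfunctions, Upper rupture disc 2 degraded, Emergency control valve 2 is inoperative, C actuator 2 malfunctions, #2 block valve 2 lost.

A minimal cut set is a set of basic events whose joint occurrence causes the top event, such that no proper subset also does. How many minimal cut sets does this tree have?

Control loop unavailable [OR]: union of children's cut sets → 3 cut set(s).
Shutdown chain inoperative [OR]: union of children's cut sets → 2 cut set(s).
Block path lost [OR]: union of children's cut sets → 7 cut set(s).
HIPPS stage inoperative [AND]: one cut set from each child combined → 1 × 1 × 1 × 1 = 1 cut set(s).
Vent line down [AND]: one cut set from each child combined → 1 × 1 × 1 = 1 cut set(s).
Relief train unavailable [AND]: one cut set from each child combined → 1 × 1 × 7 × 1 = 7 cut set(s).
Pipeline overpressure [OR]: union of children's cut sets → 9 cut set(s).
Minimal cut sets: {Aft PLC fails, C vent valve faulted, Emergency control valve 2 is inoperative, HIPPS logic solver 2 malfunctions, HIPPS logic solver degraded, North vent valve 2 offline, Pressure transmitter 2 offline, Pressure transmitter stuck, Upper rupture disc 2 degraded}; {Aft PLC fails, C vent valve faulted, Emergency control valve 2 is inoperative, Forward rupture disc trips, HIPPS logic solver 2 malfunctions, North vent valve 2 offline, Pressure transmitter 2 offline, Pressure transmitter stuck, Upper rupture disc 2 degraded}; {Aft PLC fails, B control valve trips, C vent valve faulted, Emergency control valve 2 is inoperative, HIPPS logic solver 2 malfunctions, North vent valve 2 offline, Pressure transmitter 2 offline, Pressure transmitter stuck, Upper rupture disc 2 degraded}; {Aft PLC fails, Aft actuator offline, C vent valve faulted, Emergency control valve 2 is inoperative, HIPPS logic solver 2 malfunctions, North vent valve 2 offline, Pressure transmitter 2 offline, Pressure transmitter stuck, Upper rupture disc 2 degraded}; {Aft PLC fails, C vent valve faulted, Emergency control valve 2 is inoperative, HIPPS logic solver 2 malfunctions, North vent valve 2 offline, Pressure transmitter 2 offline, Pressure transmitter stuck, Secondary block valve degraded, Upper rupture disc 2 degraded}; {Aft PLC fails, C vent valve faulted, Emergency control valve 2 is inoperative, HIPPS logic solver 2 malfunctions, North vent valve 2 offline, Pressure transmitter 2 offline, Pressure transmitter stuck, South relief valve offline, Upper rupture disc 2 degraded}; {#1 shutdown valve degraded, Aft PLC fails, C vent valve faulted, Emergency control valve 2 is inoperative, HIPPS logic solver 2 malfunctions, North vent valve 2 offline, Pressure transmitter 2 offline, Pressure transmitter stuck, Upper rupture disc 2 degraded}; {C actuator 2 malfunctions}; {#2 block valve 2 lost}.

9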